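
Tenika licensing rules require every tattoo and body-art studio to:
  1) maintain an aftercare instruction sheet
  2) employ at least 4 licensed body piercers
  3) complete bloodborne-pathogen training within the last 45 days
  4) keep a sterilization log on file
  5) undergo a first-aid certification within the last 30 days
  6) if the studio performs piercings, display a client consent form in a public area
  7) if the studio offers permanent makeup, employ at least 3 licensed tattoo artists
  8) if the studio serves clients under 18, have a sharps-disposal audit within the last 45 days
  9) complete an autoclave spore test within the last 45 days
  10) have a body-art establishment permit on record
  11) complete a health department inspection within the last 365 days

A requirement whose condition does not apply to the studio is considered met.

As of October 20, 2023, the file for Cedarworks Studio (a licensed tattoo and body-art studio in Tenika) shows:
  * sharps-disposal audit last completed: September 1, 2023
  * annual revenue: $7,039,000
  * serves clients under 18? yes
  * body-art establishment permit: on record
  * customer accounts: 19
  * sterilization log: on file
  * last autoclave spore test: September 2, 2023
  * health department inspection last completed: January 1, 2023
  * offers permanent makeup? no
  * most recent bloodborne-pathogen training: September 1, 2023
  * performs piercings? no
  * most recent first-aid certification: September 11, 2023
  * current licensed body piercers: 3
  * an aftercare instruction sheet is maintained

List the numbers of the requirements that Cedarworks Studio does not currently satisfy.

2, 3, 5, 8, 9

1. aftercare instruction sheet present → met
2. licensed body piercers 3 < 4 → not met
3. bloodborne-pathogen training 49 days ago vs limit 45 → not met
4. sterilization log present → met
5. first-aid certification 39 days ago vs limit 30 → not met
6. condition 'performs piercings' does not hold → requirement n/a → met
7. condition 'offers permanent makeup' does not hold → requirement n/a → met
8. condition 'serves clients under 18' holds; sharps-disposal audit 49 days ago vs limit 45 → not met
9. autoclave spore test 48 days ago vs limit 45 → not met
10. body-art establishment permit present → met
11. health department inspection 292 days ago vs limit 365 → met
Not met: 2, 3, 5, 8, 9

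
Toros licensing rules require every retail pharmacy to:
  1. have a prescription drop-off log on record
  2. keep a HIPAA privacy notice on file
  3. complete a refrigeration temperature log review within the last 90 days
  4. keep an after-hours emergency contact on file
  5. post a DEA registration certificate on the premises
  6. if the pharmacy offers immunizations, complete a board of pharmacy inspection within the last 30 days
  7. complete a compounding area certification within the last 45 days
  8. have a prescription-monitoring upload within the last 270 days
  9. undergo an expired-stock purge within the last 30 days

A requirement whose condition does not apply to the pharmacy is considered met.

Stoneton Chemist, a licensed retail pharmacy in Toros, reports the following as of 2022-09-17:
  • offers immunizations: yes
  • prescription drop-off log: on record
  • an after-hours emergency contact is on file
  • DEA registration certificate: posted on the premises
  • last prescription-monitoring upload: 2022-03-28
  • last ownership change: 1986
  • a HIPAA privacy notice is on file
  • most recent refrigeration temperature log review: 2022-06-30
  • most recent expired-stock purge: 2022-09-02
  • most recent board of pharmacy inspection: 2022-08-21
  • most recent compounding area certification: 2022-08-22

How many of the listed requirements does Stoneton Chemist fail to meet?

0

1. prescription drop-off log present → met
2. HIPAA privacy notice present → met
3. refrigeration temperature log review 79 days ago vs limit 90 → met
4. after-hours emergency contact present → met
5. DEA registration certificate present → met
6. condition 'offers immunizations' holds; board of pharmacy inspection 27 days ago vs limit 30 → met
7. compounding area certification 26 days ago vs limit 45 → met
8. prescription-monitoring upload 173 days ago vs limit 270 → met
9. expired-stock purge 15 days ago vs limit 30 → met
Not met: 0 of 9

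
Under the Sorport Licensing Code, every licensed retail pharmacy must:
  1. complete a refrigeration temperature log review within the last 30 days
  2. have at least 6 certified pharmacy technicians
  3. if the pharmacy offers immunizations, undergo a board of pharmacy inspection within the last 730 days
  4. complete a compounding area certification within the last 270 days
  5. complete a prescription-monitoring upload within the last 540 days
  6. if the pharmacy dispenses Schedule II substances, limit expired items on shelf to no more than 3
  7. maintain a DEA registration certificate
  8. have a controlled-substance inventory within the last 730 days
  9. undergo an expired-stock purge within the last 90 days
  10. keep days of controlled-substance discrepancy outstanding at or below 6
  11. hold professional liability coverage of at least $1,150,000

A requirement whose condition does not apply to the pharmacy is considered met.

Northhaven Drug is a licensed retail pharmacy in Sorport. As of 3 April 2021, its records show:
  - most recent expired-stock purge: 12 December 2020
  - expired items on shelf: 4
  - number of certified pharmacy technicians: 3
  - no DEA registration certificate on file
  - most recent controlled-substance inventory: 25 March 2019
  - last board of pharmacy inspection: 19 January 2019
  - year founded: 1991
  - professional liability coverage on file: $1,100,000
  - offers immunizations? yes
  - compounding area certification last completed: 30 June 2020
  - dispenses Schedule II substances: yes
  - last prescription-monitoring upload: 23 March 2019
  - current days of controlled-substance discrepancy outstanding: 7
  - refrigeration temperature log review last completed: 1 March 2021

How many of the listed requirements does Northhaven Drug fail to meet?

11

1. refrigeration temperature log review 33 days ago vs limit 30 → not met
2. certified pharmacy technicians 3 < 6 → not met
3. condition 'offers immunizations' holds; board of pharmacy inspection 805 days ago vs limit 730 → not met
4. compounding area certification 277 days ago vs limit 270 → not met
5. prescription-monitoring upload 742 days ago vs limit 540 → not met
6. condition 'dispenses Schedule II substances' holds; expired items on shelf 4 > 3 → not met
7. DEA registration certificate absent → not met
8. controlled-substance inventory 740 days ago vs limit 730 → not met
9. expired-stock purge 112 days ago vs limit 90 → not met
10. days of controlled-substance discrepancy outstanding 7 > 6 → not met
11. professional liability coverage $1,100,000 < $1,150,000 → not met
Not met: 11 of 11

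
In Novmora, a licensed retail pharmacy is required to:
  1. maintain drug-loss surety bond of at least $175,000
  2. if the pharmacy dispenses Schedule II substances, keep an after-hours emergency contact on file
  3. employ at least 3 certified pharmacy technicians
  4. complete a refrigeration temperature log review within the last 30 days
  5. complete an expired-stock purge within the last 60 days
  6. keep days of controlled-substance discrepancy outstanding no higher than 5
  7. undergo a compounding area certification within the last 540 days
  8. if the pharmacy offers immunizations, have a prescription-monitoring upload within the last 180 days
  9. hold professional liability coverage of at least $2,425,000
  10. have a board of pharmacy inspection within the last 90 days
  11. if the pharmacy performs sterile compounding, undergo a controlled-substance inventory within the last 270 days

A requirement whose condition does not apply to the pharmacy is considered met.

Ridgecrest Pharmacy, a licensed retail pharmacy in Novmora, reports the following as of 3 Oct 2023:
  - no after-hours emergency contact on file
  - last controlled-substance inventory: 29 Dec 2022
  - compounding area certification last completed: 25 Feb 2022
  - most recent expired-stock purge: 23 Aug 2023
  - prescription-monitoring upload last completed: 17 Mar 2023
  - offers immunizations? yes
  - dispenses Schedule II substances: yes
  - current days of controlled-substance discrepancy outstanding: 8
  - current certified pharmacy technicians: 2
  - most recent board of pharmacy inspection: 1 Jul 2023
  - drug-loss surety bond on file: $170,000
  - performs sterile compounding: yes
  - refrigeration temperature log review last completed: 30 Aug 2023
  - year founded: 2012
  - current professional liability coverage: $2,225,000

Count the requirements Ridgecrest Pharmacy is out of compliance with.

1. drug-loss surety bond $170,000 < $175,000 → not met
2. condition 'dispenses Schedule II substances' holds; after-hours emergency contact absent → not met
3. certified pharmacy technicians 2 < 3 → not met
4. refrigeration temperature log review 34 days ago vs limit 30 → not met
5. expired-stock purge 41 days ago vs limit 60 → met
6. days of controlled-substance discrepancy outstanding 8 > 5 → not met
7. compounding area certification 585 days ago vs limit 540 → not met
8. condition 'offers immunizations' holds; prescription-monitoring upload 200 days ago vs limit 180 → not met
9. professional liability coverage $2,225,000 < $2,425,000 → not met
10. board of pharmacy inspection 94 days ago vs limit 90 → not met
11. condition 'performs sterile compounding' holds; controlled-substance inventory 278 days ago vs limit 270 → not met
Not met: 10 of 11

10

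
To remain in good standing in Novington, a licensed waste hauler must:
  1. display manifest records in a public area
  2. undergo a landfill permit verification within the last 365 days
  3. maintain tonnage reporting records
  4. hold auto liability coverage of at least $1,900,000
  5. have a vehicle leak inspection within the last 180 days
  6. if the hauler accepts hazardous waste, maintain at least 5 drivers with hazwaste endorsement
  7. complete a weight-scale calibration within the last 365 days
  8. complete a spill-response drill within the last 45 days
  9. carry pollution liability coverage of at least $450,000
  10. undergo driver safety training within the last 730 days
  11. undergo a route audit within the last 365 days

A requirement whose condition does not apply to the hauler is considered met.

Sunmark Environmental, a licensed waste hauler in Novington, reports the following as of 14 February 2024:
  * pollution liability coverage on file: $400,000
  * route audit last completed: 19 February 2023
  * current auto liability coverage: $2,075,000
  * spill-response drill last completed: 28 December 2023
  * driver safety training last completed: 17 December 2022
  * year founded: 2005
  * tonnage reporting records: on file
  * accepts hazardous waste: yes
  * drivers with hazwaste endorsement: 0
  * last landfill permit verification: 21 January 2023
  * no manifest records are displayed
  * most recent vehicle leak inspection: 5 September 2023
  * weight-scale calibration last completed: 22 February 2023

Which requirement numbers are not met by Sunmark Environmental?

1, 2, 6, 8, 9

1. manifest records absent → not met
2. landfill permit verification 389 days ago vs limit 365 → not met
3. tonnage reporting records present → met
4. auto liability coverage $2,075,000 ≥ $1,900,000 → met
5. vehicle leak inspection 162 days ago vs limit 180 → met
6. condition 'accepts hazardous waste' holds; drivers with hazwaste endorsement 0 < 5 → not met
7. weight-scale calibration 357 days ago vs limit 365 → met
8. spill-response drill 48 days ago vs limit 45 → not met
9. pollution liability coverage $400,000 < $450,000 → not met
10. driver safety training 424 days ago vs limit 730 → met
11. route audit 360 days ago vs limit 365 → met
Not met: 1, 2, 6, 8, 9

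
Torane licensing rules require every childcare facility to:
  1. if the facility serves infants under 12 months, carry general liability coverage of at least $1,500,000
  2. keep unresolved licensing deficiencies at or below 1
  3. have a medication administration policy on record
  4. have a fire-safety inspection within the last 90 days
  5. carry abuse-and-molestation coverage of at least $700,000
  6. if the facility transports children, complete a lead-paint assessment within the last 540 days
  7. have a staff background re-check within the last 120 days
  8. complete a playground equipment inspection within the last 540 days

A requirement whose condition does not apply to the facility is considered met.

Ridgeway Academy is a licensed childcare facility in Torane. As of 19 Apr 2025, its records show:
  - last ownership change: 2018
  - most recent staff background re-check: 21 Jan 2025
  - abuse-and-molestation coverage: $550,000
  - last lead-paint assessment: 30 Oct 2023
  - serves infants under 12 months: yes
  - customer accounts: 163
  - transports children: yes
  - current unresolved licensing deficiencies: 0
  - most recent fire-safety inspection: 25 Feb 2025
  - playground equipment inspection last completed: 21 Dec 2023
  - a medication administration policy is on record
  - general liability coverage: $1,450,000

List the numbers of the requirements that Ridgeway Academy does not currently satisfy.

1, 5

1. condition 'serves infants under 12 months' holds; general liability coverage $1,450,000 < $1,500,000 → not met
2. unresolved licensing deficiencies 0 ≤ 1 → met
3. medication administration policy present → met
4. fire-safety inspection 53 days ago vs limit 90 → met
5. abuse-and-molestation coverage $550,000 < $700,000 → not met
6. condition 'transports children' holds; lead-paint assessment 537 days ago vs limit 540 → met
7. staff background re-check 88 days ago vs limit 120 → met
8. playground equipment inspection 485 days ago vs limit 540 → met
Not met: 1, 5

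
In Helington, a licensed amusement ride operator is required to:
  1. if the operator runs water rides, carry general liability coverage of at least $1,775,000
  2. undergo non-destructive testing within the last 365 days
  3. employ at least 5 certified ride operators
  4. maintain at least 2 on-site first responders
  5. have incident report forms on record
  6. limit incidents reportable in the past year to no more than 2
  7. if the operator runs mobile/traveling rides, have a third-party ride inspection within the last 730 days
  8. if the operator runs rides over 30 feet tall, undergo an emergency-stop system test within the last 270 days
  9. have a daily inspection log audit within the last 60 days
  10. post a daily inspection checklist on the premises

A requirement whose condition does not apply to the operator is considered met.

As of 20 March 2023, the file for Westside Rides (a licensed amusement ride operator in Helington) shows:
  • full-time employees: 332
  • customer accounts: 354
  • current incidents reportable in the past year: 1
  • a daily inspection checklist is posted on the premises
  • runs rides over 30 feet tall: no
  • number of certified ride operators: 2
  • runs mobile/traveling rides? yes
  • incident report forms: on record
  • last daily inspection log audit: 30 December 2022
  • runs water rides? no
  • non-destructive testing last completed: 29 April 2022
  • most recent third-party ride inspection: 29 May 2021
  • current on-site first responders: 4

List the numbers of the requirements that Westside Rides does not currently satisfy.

1. condition 'runs water rides' does not hold → requirement n/a → met
2. non-destructive testing 325 days ago vs limit 365 → met
3. certified ride operators 2 < 5 → not met
4. on-site first responders 4 ≥ 2 → met
5. incident report forms present → met
6. incidents reportable in the past year 1 ≤ 2 → met
7. condition 'runs mobile/traveling rides' holds; third-party ride inspection 660 days ago vs limit 730 → met
8. condition 'runs rides over 30 feet tall' does not hold → requirement n/a → met
9. daily inspection log audit 80 days ago vs limit 60 → not met
10. daily inspection checklist present → met
Not met: 3, 9

3, 9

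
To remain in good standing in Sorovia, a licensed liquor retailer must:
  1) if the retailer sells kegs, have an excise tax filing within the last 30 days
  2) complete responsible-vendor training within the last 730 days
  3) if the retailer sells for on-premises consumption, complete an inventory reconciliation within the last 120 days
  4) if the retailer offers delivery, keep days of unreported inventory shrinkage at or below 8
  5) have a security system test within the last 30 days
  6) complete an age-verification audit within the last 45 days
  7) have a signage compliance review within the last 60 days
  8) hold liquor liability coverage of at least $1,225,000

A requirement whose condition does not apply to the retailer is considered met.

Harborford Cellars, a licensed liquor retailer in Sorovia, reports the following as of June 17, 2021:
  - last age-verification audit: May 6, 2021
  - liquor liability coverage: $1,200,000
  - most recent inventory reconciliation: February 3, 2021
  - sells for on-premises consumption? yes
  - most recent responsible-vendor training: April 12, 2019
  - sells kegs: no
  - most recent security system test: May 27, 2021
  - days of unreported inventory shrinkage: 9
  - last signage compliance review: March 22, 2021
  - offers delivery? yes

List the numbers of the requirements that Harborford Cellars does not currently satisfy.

1. condition 'sells kegs' does not hold → requirement n/a → met
2. responsible-vendor training 797 days ago vs limit 730 → not met
3. condition 'sells for on-premises consumption' holds; inventory reconciliation 134 days ago vs limit 120 → not met
4. condition 'offers delivery' holds; days of unreported inventory shrinkage 9 > 8 → not met
5. security system test 21 days ago vs limit 30 → met
6. age-verification audit 42 days ago vs limit 45 → met
7. signage compliance review 87 days ago vs limit 60 → not met
8. liquor liability coverage $1,200,000 < $1,225,000 → not met
Not met: 2, 3, 4, 7, 8

2, 3, 4, 7, 8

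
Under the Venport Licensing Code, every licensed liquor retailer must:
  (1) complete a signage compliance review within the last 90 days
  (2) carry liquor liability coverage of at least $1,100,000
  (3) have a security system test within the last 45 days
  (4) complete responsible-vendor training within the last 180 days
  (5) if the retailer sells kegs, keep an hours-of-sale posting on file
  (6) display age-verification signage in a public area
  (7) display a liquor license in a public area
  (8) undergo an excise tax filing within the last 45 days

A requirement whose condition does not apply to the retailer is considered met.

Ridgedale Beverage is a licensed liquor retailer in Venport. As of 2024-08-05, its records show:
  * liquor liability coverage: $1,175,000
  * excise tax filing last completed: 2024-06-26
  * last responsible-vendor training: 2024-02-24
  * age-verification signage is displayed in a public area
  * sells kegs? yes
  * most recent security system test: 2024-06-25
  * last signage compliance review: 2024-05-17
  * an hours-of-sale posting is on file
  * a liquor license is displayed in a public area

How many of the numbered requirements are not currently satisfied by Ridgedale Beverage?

0

1. signage compliance review 80 days ago vs limit 90 → met
2. liquor liability coverage $1,175,000 ≥ $1,100,000 → met
3. security system test 41 days ago vs limit 45 → met
4. responsible-vendor training 163 days ago vs limit 180 → met
5. condition 'sells kegs' holds; hours-of-sale posting present → met
6. age-verification signage present → met
7. liquor license present → met
8. excise tax filing 40 days ago vs limit 45 → met
Not met: 0 of 8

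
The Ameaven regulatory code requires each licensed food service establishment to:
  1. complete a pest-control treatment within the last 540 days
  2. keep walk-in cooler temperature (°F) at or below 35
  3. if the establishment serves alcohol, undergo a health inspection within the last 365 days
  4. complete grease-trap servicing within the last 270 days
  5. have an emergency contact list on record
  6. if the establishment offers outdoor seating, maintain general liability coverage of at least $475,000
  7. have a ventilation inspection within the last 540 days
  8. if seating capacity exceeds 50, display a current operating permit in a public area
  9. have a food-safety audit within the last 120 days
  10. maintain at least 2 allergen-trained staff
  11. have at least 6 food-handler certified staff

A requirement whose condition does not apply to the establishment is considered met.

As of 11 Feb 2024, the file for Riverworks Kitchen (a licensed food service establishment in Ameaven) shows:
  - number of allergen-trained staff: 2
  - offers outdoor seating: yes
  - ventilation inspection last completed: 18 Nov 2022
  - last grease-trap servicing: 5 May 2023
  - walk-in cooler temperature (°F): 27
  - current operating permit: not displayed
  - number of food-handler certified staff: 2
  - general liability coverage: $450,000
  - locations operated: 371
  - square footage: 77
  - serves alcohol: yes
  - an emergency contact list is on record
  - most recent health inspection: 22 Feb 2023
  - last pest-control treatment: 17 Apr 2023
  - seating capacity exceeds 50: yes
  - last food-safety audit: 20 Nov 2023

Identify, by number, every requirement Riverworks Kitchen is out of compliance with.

4, 6, 8, 11

1. pest-control treatment 300 days ago vs limit 540 → met
2. walk-in cooler temperature (°F) 27 ≤ 35 → met
3. condition 'serves alcohol' holds; health inspection 354 days ago vs limit 365 → met
4. grease-trap servicing 282 days ago vs limit 270 → not met
5. emergency contact list present → met
6. condition 'offers outdoor seating' holds; general liability coverage $450,000 < $475,000 → not met
7. ventilation inspection 450 days ago vs limit 540 → met
8. condition 'seating capacity exceeds 50' holds; current operating permit absent → not met
9. food-safety audit 83 days ago vs limit 120 → met
10. allergen-trained staff 2 ≥ 2 → met
11. food-handler certified staff 2 < 6 → not met
Not met: 4, 6, 8, 11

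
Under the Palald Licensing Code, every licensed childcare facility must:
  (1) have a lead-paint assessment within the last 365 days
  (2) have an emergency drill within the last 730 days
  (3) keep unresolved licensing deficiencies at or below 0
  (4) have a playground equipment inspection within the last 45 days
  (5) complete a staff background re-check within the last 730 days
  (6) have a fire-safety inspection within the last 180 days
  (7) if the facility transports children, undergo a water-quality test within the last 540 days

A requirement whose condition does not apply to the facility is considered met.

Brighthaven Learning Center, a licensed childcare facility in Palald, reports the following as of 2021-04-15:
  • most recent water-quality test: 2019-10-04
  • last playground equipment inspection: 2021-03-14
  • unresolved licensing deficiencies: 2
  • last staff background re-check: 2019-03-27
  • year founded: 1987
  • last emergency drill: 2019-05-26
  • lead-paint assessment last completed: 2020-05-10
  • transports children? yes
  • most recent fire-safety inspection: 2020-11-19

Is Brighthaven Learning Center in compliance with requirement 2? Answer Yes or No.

Yes

2. emergency drill 690 days ago vs limit 730 → met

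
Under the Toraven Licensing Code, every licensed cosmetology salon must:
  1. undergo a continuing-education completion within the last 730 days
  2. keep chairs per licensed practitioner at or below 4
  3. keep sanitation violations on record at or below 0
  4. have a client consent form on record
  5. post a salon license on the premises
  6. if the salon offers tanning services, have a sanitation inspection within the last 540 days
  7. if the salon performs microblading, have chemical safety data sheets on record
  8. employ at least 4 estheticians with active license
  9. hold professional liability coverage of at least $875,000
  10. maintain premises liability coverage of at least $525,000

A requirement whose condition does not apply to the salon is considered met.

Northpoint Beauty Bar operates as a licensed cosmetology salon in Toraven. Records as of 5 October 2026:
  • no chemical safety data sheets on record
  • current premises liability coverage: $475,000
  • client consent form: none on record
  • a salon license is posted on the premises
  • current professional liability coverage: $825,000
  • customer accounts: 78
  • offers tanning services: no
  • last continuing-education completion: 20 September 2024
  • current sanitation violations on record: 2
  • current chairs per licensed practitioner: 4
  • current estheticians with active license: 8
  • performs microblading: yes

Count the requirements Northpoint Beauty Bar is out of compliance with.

1. continuing-education completion 745 days ago vs limit 730 → not met
2. chairs per licensed practitioner 4 ≤ 4 → met
3. sanitation violations on record 2 > 0 → not met
4. client consent form absent → not met
5. salon license present → met
6. condition 'offers tanning services' does not hold → requirement n/a → met
7. condition 'performs microblading' holds; chemical safety data sheets absent → not met
8. estheticians with active license 8 ≥ 4 → met
9. professional liability coverage $825,000 < $875,000 → not met
10. premises liability coverage $475,000 < $525,000 → not met
Not met: 6 of 10

6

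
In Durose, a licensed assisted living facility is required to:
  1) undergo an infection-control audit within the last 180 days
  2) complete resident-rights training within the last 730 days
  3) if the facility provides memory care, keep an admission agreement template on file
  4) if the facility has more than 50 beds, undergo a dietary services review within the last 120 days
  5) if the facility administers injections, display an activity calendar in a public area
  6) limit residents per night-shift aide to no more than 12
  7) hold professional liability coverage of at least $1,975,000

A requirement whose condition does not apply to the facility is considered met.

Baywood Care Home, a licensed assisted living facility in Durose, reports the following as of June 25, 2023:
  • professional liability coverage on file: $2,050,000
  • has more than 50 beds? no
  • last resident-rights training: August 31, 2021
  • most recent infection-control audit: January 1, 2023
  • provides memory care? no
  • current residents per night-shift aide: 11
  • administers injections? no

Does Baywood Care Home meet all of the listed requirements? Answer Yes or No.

Yes

1. infection-control audit 175 days ago vs limit 180 → met
2. resident-rights training 663 days ago vs limit 730 → met
3. condition 'provides memory care' does not hold → requirement n/a → met
4. condition 'has more than 50 beds' does not hold → requirement n/a → met
5. condition 'administers injections' does not hold → requirement n/a → met
6. residents per night-shift aide 11 ≤ 12 → met
7. professional liability coverage $2,050,000 ≥ $1,975,000 → met
All met.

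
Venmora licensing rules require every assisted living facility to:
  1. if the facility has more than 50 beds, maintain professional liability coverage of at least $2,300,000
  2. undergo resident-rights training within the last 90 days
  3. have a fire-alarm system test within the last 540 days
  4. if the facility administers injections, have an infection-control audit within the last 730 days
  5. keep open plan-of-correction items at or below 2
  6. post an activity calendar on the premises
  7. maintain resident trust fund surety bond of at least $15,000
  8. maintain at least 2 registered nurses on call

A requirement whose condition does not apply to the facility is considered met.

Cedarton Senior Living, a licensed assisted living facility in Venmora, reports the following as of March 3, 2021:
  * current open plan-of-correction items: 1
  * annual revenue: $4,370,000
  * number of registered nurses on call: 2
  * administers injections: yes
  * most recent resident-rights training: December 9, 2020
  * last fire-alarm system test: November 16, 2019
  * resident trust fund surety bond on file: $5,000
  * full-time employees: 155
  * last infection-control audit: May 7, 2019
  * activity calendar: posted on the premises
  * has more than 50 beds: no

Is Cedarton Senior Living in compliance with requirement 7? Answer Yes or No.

7. resident trust fund surety bond $5,000 < $15,000 → not met

No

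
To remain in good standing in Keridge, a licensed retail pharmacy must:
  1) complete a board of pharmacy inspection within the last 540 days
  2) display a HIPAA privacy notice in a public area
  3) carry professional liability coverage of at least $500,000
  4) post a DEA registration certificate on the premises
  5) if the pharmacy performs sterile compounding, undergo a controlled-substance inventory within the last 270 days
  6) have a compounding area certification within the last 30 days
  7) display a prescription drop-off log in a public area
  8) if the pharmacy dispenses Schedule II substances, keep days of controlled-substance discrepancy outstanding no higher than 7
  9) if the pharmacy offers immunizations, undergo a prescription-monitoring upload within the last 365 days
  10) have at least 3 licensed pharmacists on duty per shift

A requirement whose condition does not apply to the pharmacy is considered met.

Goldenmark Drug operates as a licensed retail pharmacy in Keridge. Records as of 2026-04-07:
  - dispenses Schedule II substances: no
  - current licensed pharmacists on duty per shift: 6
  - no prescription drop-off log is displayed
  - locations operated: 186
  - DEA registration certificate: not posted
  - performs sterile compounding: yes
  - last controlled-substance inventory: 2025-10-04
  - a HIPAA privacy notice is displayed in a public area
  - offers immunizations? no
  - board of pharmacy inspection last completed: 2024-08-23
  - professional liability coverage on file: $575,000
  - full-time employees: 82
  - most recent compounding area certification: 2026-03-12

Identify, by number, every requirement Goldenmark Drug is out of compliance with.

1. board of pharmacy inspection 592 days ago vs limit 540 → not met
2. HIPAA privacy notice present → met
3. professional liability coverage $575,000 ≥ $500,000 → met
4. DEA registration certificate absent → not met
5. condition 'performs sterile compounding' holds; controlled-substance inventory 185 days ago vs limit 270 → met
6. compounding area certification 26 days ago vs limit 30 → met
7. prescription drop-off log absent → not met
8. condition 'dispenses Schedule II substances' does not hold → requirement n/a → met
9. condition 'offers immunizations' does not hold → requirement n/a → met
10. licensed pharmacists on duty per shift 6 ≥ 3 → met
Not met: 1, 4, 7

1, 4, 7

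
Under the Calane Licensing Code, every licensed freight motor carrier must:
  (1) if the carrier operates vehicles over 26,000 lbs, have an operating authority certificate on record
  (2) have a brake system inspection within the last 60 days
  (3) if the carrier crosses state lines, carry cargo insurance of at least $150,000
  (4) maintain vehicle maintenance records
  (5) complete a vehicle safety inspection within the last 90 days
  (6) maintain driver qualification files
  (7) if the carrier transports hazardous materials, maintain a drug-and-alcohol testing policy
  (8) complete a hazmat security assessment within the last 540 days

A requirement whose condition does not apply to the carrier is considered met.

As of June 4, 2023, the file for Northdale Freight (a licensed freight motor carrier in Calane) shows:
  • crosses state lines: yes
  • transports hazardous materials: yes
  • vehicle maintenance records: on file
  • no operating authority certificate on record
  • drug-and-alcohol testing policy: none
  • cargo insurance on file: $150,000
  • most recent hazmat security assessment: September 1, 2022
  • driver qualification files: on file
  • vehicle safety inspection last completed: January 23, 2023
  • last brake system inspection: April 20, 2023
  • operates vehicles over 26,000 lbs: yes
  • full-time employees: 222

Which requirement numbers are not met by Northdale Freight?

1. condition 'operates vehicles over 26,000 lbs' holds; operating authority certificate absent → not met
2. brake system inspection 45 days ago vs limit 60 → met
3. condition 'crosses state lines' holds; cargo insurance $150,000 ≥ $150,000 → met
4. vehicle maintenance records present → met
5. vehicle safety inspection 132 days ago vs limit 90 → not met
6. driver qualification files present → met
7. condition 'transports hazardous materials' holds; drug-and-alcohol testing policy absent → not met
8. hazmat security assessment 276 days ago vs limit 540 → met
Not met: 1, 5, 7

1, 5, 7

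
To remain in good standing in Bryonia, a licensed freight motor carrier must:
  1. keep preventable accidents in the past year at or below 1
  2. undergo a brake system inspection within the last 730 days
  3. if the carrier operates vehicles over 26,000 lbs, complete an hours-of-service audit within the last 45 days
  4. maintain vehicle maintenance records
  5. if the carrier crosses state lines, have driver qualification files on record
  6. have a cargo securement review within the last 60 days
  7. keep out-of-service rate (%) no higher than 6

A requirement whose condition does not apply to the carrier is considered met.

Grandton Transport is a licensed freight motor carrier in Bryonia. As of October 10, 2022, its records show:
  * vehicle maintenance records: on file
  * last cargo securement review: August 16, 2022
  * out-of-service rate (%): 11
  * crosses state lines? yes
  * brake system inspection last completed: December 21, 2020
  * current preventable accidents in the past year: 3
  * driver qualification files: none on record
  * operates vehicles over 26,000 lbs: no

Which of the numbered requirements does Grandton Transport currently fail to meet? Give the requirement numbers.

1. preventable accidents in the past year 3 > 1 → not met
2. brake system inspection 658 days ago vs limit 730 → met
3. condition 'operates vehicles over 26,000 lbs' does not hold → requirement n/a → met
4. vehicle maintenance records present → met
5. condition 'crosses state lines' holds; driver qualification files absent → not met
6. cargo securement review 55 days ago vs limit 60 → met
7. out-of-service rate (%) 11 > 6 → not met
Not met: 1, 5, 7

1, 5, 7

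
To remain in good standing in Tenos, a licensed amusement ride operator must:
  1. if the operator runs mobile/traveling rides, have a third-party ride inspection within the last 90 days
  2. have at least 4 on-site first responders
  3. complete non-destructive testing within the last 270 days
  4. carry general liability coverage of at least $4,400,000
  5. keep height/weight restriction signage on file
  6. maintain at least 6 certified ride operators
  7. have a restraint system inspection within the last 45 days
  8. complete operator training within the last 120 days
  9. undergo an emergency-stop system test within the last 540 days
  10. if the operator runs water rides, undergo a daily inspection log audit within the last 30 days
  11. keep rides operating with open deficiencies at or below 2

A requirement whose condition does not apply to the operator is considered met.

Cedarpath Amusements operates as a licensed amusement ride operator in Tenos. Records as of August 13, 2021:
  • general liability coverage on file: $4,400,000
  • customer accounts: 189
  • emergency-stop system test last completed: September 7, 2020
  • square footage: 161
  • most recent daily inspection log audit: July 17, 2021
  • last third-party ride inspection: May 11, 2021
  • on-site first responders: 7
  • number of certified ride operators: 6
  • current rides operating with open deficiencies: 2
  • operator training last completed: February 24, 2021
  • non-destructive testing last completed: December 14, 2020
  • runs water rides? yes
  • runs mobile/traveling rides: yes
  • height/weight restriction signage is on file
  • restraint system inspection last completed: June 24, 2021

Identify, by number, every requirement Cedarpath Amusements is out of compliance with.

1, 7, 8

1. condition 'runs mobile/traveling rides' holds; third-party ride inspection 94 days ago vs limit 90 → not met
2. on-site first responders 7 ≥ 4 → met
3. non-destructive testing 242 days ago vs limit 270 → met
4. general liability coverage $4,400,000 ≥ $4,400,000 → met
5. height/weight restriction signage present → met
6. certified ride operators 6 ≥ 6 → met
7. restraint system inspection 50 days ago vs limit 45 → not met
8. operator training 170 days ago vs limit 120 → not met
9. emergency-stop system test 340 days ago vs limit 540 → met
10. condition 'runs water rides' holds; daily inspection log audit 27 days ago vs limit 30 → met
11. rides operating with open deficiencies 2 ≤ 2 → met
Not met: 1, 7, 8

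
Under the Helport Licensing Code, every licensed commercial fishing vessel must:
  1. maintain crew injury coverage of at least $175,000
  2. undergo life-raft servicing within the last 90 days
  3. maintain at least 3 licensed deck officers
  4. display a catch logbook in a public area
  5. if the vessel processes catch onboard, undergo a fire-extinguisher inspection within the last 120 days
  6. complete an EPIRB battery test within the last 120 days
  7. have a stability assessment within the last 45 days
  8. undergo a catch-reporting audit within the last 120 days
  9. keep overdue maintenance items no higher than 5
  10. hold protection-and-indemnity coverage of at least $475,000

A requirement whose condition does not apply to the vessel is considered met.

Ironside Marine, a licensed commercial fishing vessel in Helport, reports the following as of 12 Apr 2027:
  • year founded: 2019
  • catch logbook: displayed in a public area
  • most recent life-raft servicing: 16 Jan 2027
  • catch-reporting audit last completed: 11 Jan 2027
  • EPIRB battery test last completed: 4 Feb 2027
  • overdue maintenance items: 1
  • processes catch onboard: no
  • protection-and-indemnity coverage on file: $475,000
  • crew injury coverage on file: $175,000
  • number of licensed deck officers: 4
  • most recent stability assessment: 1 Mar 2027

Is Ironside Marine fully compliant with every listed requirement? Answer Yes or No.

Yes

1. crew injury coverage $175,000 ≥ $175,000 → met
2. life-raft servicing 86 days ago vs limit 90 → met
3. licensed deck officers 4 ≥ 3 → met
4. catch logbook present → met
5. condition 'processes catch onboard' does not hold → requirement n/a → met
6. EPIRB battery test 67 days ago vs limit 120 → met
7. stability assessment 42 days ago vs limit 45 → met
8. catch-reporting audit 91 days ago vs limit 120 → met
9. overdue maintenance items 1 ≤ 5 → met
10. protection-and-indemnity coverage $475,000 ≥ $475,000 → met
All met.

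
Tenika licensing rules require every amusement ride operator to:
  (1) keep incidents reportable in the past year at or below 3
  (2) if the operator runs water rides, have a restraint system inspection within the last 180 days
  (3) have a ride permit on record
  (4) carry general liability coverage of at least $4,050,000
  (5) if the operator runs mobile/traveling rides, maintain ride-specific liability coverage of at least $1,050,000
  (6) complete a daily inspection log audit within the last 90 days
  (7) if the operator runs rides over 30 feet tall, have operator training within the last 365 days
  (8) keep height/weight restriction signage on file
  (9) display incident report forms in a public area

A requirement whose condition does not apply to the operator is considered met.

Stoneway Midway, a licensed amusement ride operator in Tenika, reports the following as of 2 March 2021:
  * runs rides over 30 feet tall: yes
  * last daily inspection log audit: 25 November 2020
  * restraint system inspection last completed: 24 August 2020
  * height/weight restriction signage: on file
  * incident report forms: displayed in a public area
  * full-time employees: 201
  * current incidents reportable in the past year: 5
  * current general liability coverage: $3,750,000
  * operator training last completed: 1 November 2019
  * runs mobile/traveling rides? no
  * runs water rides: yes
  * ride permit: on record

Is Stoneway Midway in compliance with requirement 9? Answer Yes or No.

9. incident report forms present → met

Yes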